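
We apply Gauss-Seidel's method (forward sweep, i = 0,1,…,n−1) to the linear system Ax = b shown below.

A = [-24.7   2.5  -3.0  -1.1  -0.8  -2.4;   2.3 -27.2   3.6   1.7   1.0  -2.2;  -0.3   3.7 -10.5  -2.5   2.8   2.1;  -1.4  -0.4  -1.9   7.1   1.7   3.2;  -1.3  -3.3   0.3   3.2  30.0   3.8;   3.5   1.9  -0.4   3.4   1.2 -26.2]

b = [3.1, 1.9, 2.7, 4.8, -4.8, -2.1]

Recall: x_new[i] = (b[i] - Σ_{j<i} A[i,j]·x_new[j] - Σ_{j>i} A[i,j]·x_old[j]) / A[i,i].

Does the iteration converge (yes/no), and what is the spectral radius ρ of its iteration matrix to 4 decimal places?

yes, ρ = 0.1848

Let D = diag(-24.7, -27.2, -10.5, 7.1, 30, -26.2); L, U the strict triangles.
T_GS = -(D+L)⁻¹U: row 0 first, T[0,2] = -(-3)/(-24.7) = -0.1215; later rows by forward substitution.
  T[0,:] = [+0.0000  +0.1012  -0.1215  -0.0445  -0.0324  -0.0972]
  T[1,:] = [+0.0000  +0.0086  +0.1221  +0.0587  +0.0340  -0.0891]
  T[2,:] = [+0.0000  +0.0001  +0.0465  -0.2161  +0.2796  +0.1714]
  T[3,:] = [+0.0000  +0.0205  -0.0046  -0.0633  -0.1691  -0.4290]
  T[4,:] = [+0.0000  +0.0031  +0.0082  +0.0134  +0.0176  -0.0966]
  T[5,:] = [+0.0000  +0.0169  -0.0083  -0.0060  -0.0273  -0.0822]
|λ(T)| sorted: 0.1848, 0.1134, 0.1134, 0.0961, 0.0566, 0.0000.
ρ = 0.1848; 0.1848 < 1, so it converges for any x₀.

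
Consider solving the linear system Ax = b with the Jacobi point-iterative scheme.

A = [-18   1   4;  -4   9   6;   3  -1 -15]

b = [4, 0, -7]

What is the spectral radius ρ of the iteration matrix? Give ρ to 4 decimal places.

Let D = diag(-18, 9, -15); L, U the strict triangles.
T_J = -D⁻¹(L+U): T[1,0] = -(-4)/(9) = +0.4444; T[1,1] = 0.
  T[0,:] = [+0.0000, +0.0556, +0.2222]
  T[1,:] = [+0.4444, +0.0000, -0.6667]
  T[2,:] = [+0.2000, -0.0667, +0.0000]
eigenvalue magnitudes: 0.3870, 0.2292, 0.1578.
ρ(T) = max|λ| = 0.3870; 0.3870 < 1: convergent.

0.3870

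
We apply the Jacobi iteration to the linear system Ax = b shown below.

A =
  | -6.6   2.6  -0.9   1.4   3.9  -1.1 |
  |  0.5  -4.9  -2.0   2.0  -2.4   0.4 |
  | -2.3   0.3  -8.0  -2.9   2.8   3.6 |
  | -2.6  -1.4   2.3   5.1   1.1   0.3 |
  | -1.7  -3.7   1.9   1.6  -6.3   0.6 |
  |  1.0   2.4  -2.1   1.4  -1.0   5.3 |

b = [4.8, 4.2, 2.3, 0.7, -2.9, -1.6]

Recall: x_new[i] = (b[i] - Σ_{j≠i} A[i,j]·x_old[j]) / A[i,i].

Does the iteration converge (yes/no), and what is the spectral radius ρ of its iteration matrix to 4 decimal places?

Let D = diag(-6.6, -4.9, -8, 5.1, -6.3, 5.3); L, U the strict triangles.
Jacobi: T = -D⁻¹(L+U), T[1,2] = -(-2)/(-4.9) = -0.4082; T[1,1] = 0.
  T[0,:] = [+0.0000 +0.3939 -0.1364 +0.2121 +0.5909 -0.1667]
  T[1,:] = [+0.1020 +0.0000 -0.4082 +0.4082 -0.4898 +0.0816]
  T[2,:] = [-0.2875 +0.0375 +0.0000 -0.3625 +0.3500 +0.4500]
  T[3,:] = [+0.5098 +0.2745 -0.4510 +0.0000 -0.2157 -0.0588]
  T[4,:] = [-0.2698 -0.5873 +0.3016 +0.2540 +0.0000 +0.0952]
  T[5,:] = [-0.1887 -0.4528 +0.3962 -0.2642 +0.1887 +0.0000]
|eigenvalues of T|: 1.1717, 0.6267, 0.6267, 0.4065, 0.2681, 0.1246.
ρ(T) = max|λ| = 1.1717; 1.1717 > 1: divergent.

no, ρ = 1.1717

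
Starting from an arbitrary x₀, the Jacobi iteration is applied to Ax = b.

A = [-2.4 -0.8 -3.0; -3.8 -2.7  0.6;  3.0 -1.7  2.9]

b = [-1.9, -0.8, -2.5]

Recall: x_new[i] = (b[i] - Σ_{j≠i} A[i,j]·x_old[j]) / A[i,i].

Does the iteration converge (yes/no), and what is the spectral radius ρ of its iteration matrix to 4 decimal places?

no, ρ = 1.6069

Write A = D+L+U with D = diag(-2.4, -2.7, 2.9).
Jacobi T = -D⁻¹(L+U): T[1,2] = -(0.6)/(-2.7) = +0.2222; T[1,1] = 0.
  T[0,:] = [+0.0000, -0.3333, -1.2500]
  T[1,:] = [-1.4074, +0.0000, +0.2222]
  T[2,:] = [-1.0345, +0.5862, +0.0000]
|eigenvalues of T|: 1.6069, 0.8304, 0.8304.
spectral radius ρ = 1.6069; 1.6069 > 1 ⇒ diverges.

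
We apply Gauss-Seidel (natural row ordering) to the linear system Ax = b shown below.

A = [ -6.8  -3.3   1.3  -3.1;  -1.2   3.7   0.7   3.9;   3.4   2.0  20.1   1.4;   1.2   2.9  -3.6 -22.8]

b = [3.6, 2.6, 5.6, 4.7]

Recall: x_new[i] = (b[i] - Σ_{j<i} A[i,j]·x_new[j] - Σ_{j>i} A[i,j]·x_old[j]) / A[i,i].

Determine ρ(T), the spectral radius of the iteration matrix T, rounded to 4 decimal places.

0.4284

Diagonal D = diag(-6.8, 3.7, 20.1, -22.8); L, U strict lower/upper.
GS T = -(D+L)⁻¹U: row 0 first, T[0,3] = -(-3.1)/(-6.8) = -0.4559; later rows by forward substitution.
  T[0,:] = [+0.0000  -0.4853  +0.1912  -0.4559]
  T[1,:] = [+0.0000  -0.1574  -0.1272  -1.2019]
  T[2,:] = [+0.0000  +0.0978  -0.0197  +0.1271]
  T[3,:] = [+0.0000  -0.0610  -0.0030  -0.1969]
|λ(T)| sorted: 0.4284, 0.0280, 0.0280, 0.0000.
ρ = 0.4284; 0.4284 < 1, so it converges for any x₀.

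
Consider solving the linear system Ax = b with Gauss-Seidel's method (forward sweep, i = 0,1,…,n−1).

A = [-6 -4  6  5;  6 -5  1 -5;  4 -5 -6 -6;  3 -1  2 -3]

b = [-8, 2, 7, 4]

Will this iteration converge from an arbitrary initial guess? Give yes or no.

no

Split A = D + L + U, D = diag(-6, -5, -6, -3).
GS T = -(D+L)⁻¹U: row 0 first, T[0,1] = -(-4)/(-6) = -0.6667; later rows by forward substitution.
  T[0,:] = [+0.0000 -0.6667 +1.0000 +0.8333]
  T[1,:] = [+0.0000 -0.8000 +1.4000 -0.0000]
  T[2,:] = [+0.0000 +0.2222 -0.5000 -0.4444]
  T[3,:] = [+0.0000 -0.2519 +0.2000 +0.5370]
moduli |λ_i(T)| = 1.1211, 0.5676, 0.2095, 0.0000.
ρ = 1.1211; 1.1211 > 1: divergent.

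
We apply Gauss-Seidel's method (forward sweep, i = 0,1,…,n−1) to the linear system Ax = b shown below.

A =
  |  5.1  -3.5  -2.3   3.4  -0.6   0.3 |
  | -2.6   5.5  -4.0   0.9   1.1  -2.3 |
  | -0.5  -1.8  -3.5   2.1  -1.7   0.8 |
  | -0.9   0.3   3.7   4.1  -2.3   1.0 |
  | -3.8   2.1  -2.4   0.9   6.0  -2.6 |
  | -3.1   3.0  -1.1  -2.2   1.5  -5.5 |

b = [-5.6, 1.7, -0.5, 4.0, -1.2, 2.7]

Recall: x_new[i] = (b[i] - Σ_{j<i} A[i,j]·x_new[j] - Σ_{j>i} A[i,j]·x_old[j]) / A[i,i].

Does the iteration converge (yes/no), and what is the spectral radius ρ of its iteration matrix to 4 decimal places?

Split A = D + L + U, D = diag(5.1, 5.5, -3.5, 4.1, 6, -5.5).
Gauss-Seidel: T = -(D+L)⁻¹U, row 0 first, T[0,2] = -(-2.3)/(5.1) = +0.4510; later rows by forward substitution.
  T[0,:] = [+0.0000, +0.6863, +0.4510, -0.6667, +0.1176, -0.0588]
  T[1,:] = [+0.0000, +0.3244, +0.9405, -0.4788, -0.1444, +0.3904]
  T[2,:] = [+0.0000, -0.2649, -0.5481, +0.9415, -0.4283, +0.0362]
  T[3,:] = [+0.0000, +0.3659, +0.5248, -0.9609, +0.9838, -0.3181]
  T[4,:] = [+0.0000, +0.1602, -0.3415, +0.2661, -0.1938, +0.3216]
  T[5,:] = [+0.0000, -0.2596, +0.0654, +0.3832, -0.5058, +0.4538]
|λ(T)| sorted: 1.5763, 0.6711, 0.6711, 0.2404, 0.2404, 0.0000.
ρ(T) = max|λ| = 1.5763; 1.5763 > 1 ⇒ diverges.

no, ρ = 1.5763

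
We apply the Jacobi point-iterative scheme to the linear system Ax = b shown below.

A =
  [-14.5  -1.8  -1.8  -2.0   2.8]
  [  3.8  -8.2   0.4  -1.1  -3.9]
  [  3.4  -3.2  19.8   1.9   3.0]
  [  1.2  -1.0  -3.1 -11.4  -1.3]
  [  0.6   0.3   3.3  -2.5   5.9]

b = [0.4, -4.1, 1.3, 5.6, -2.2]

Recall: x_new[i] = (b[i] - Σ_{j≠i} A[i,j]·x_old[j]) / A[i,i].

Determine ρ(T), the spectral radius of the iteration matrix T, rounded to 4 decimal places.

Split A = D + L + U, D = diag(-14.5, -8.2, 19.8, -11.4, 5.9).
T_J = -D⁻¹(L+U): T[2,4] = -(3)/(19.8) = -0.1515; T[2,2] = 0.
  T[0,:] = [+0.0000  -0.1241  -0.1241  -0.1379  +0.1931]
  T[1,:] = [+0.4634  +0.0000  +0.0488  -0.1341  -0.4756]
  T[2,:] = [-0.1717  +0.1616  +0.0000  -0.0960  -0.1515]
  T[3,:] = [+0.1053  -0.0877  -0.2719  +0.0000  -0.1140]
  T[4,:] = [-0.1017  -0.0508  -0.5593  +0.4237  +0.0000]
|eigenvalues of T|: 0.5242, 0.4243, 0.4243, 0.2728, 0.0344.
ρ(T) = max|λ| = 0.5242; 0.5242 < 1, so it converges for any x₀.

0.5242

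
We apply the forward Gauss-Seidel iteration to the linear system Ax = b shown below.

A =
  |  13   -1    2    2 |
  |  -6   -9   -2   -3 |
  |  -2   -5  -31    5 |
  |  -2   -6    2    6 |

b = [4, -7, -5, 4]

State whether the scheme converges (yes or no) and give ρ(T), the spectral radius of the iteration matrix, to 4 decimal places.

A = D + L + U where D = diag(13, -9, -31, 6).
Gauss-Seidel: T = -(D+L)⁻¹U, row 0 first, T[0,2] = -(2)/(13) = -0.1538; later rows by forward substitution.
  T[0,:] = [+0.0000  +0.0769  -0.1538  -0.1538]
  T[1,:] = [+0.0000  -0.0513  -0.1197  -0.2308]
  T[2,:] = [+0.0000  +0.0033  +0.0292  +0.2084]
  T[3,:] = [+0.0000  -0.0267  -0.1807  -0.3515]
|roots of det(T-λI)|: 0.2179, 0.1207, 0.0349, 0.0000.
spectral radius ρ = 0.2179; 0.2179 < 1: convergent.

yes, ρ = 0.2179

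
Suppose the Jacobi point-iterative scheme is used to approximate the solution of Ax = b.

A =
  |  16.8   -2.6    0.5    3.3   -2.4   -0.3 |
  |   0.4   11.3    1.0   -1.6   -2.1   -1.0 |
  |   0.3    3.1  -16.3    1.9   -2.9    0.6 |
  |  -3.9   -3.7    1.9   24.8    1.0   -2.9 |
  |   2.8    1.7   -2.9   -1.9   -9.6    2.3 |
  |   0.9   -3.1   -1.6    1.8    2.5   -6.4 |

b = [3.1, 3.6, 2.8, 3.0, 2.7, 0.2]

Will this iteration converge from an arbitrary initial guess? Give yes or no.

yes

Diagonal D = diag(16.8, 11.3, -16.3, 24.8, -9.6, -6.4); L, U strict lower/upper.
Jacobi T = -D⁻¹(L+U): T[2,5] = -(0.6)/(-16.3) = +0.0368; T[2,2] = 0.
  T[0,:] = [+0.0000, +0.1548, -0.0298, -0.1964, +0.1429, +0.0179]
  T[1,:] = [-0.0354, +0.0000, -0.0885, +0.1416, +0.1858, +0.0885]
  T[2,:] = [+0.0184, +0.1902, +0.0000, +0.1166, -0.1779, +0.0368]
  T[3,:] = [+0.1573, +0.1492, -0.0766, +0.0000, -0.0403, +0.1169]
  T[4,:] = [+0.2917, +0.1771, -0.3021, -0.1979, +0.0000, +0.2396]
  T[5,:] = [+0.1406, -0.4844, -0.2500, +0.2812, +0.3906, +0.0000]
|roots of det(T-λI)|: 0.5023, 0.3326, 0.3326, 0.1720, 0.1720, 0.0696.
ρ(T) = max|λ| = 0.5023; 0.5023 < 1, so it converges for any x₀.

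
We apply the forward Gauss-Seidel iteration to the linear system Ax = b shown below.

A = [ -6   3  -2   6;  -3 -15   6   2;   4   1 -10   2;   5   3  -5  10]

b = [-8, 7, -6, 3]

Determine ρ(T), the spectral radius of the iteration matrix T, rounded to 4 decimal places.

Diagonal D = diag(-6, -15, -10, 10); L, U strict lower/upper.
GS T = -(D+L)⁻¹U: row 0 first, T[0,3] = -(6)/(-6) = +1.0000; later rows by forward substitution.
  T[0,:] = [+0.0000 +0.5000 -0.3333 +1.0000]
  T[1,:] = [+0.0000 -0.1000 +0.4667 -0.0667]
  T[2,:] = [+0.0000 +0.1900 -0.0867 +0.5933]
  T[3,:] = [+0.0000 -0.1250 -0.0167 -0.1833]
eigenvalue magnitudes: 0.5263, 0.1949, 0.1949, 0.0000.
ρ(T) = max|λ| = 0.5263; 0.5263 < 1: convergent.

0.5263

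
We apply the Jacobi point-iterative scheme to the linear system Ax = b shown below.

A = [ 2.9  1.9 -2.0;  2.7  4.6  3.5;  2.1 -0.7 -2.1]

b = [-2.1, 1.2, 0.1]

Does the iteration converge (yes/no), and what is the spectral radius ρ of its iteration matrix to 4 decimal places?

no, ρ = 1.3416

Diagonal D = diag(2.9, 4.6, -2.1); L, U strict lower/upper.
Jacobi T = -D⁻¹(L+U): T[0,1] = -(1.9)/(2.9) = -0.6552; T[0,0] = 0.
  T[0,:] = [+0.0000, -0.6552, +0.6897]
  T[1,:] = [-0.5870, +0.0000, -0.7609]
  T[2,:] = [+1.0000, -0.3333, +0.0000]
|roots of det(T-λI)|: 1.3416, 0.6871, 0.6871.
spectral radius ρ = 1.3416; 1.3416 > 1, so it fails to converge.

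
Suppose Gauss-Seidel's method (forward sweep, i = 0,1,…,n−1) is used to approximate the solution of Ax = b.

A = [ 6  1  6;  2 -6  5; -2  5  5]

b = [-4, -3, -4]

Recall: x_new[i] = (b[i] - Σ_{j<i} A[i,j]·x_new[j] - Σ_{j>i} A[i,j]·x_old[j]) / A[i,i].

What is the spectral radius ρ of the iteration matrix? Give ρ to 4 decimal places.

0.8934

A = D + L + U where D = diag(6, -6, 5).
T_GS = -(D+L)⁻¹U: row 0 first, T[0,1] = -(1)/(6) = -0.1667; later rows by forward substitution.
  T[0,:] = [+0.0000  -0.1667  -1.0000]
  T[1,:] = [+0.0000  -0.0556  +0.5000]
  T[2,:] = [+0.0000  -0.0111  -0.9000]
|roots of det(T-λI)|: 0.8934, 0.0622, 0.0000.
ρ = 0.8934; 0.8934 < 1 ⇒ converges.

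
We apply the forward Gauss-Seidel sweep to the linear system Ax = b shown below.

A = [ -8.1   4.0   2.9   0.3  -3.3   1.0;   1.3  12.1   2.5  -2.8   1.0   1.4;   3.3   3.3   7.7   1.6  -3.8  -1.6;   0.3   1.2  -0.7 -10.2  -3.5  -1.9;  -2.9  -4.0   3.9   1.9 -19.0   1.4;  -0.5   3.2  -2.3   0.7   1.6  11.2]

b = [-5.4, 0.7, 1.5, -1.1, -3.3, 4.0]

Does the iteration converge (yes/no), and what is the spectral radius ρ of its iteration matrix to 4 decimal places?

yes, ρ = 0.5702

Diagonal D = diag(-8.1, 12.1, 7.7, -10.2, -19, 11.2); L, U strict lower/upper.
T_GS = -(D+L)⁻¹U: row 0 first, T[0,2] = -(2.9)/(-8.1) = +0.3580; later rows by forward substitution.
  T[0,:] = [+0.0000, +0.4938, +0.3580, +0.0370, -0.4074, +0.1235]
  T[1,:] = [+0.0000, -0.0531, -0.2451, +0.2274, -0.0389, -0.1290]
  T[2,:] = [+0.0000, -0.1889, -0.0484, -0.3211, +0.6848, +0.2102]
  T[3,:] = [+0.0000, +0.0212, -0.0150, +0.0499, -0.4067, -0.2122]
  T[4,:] = [+0.0000, -0.1009, -0.0145, -0.1145, +0.1703, +0.1039]
  T[5,:] = [+0.0000, +0.0115, +0.0791, -0.1160, +0.1346, +0.0839]
|λ(T)| sorted: 0.5702, 0.1834, 0.1834, 0.1054, 0.0118, 0.0000.
spectral radius ρ = 0.5702; 0.5702 < 1 ⇒ converges.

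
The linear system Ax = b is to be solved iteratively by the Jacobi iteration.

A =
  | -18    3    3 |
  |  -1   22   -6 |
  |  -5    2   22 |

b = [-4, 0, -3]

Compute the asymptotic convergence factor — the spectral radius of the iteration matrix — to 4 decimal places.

0.2450

Split A = D + L + U, D = diag(-18, 22, 22).
Jacobi: T = -D⁻¹(L+U), T[1,0] = -(-1)/(22) = +0.0455; T[1,1] = 0.
  T[0,:] = [+0.0000 +0.1667 +0.1667]
  T[1,:] = [+0.0455 +0.0000 +0.2727]
  T[2,:] = [+0.2273 -0.0909 +0.0000]
moduli |λ_i(T)| = 0.2450, 0.1984, 0.1984.
ρ(T) = max|λ| = 0.2450; 0.2450 < 1, so it converges for any x₀.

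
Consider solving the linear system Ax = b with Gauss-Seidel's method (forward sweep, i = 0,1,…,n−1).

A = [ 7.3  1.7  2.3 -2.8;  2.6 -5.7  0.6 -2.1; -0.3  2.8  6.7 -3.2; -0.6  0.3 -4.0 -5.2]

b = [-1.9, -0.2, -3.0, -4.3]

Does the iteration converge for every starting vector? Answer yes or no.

Write A = D+L+U with D = diag(7.3, -5.7, 6.7, -5.2).
Gauss-Seidel: T = -(D+L)⁻¹U, row 0 first, T[0,2] = -(2.3)/(7.3) = -0.3151; later rows by forward substitution.
  T[0,:] = [+0.0000, -0.2329, -0.3151, +0.3836]
  T[1,:] = [+0.0000, -0.1062, -0.0385, -0.1935]
  T[2,:] = [+0.0000, +0.0340, +0.0020, +0.5756]
  T[3,:] = [+0.0000, -0.0054, +0.0326, -0.4982]
moduli |λ_i(T)| = 0.5358, 0.0936, 0.0269, 0.0000.
ρ(T) = max|λ| = 0.5358; 0.5358 < 1, so it converges for any x₀.

yes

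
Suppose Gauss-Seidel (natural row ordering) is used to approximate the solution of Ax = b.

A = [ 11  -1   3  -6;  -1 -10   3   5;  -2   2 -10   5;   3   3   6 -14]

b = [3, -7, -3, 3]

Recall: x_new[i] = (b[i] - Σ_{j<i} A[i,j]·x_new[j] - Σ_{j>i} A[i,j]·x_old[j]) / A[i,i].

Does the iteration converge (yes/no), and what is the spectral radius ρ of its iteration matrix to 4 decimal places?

yes, ρ = 0.5057

A = D + L + U where D = diag(11, -10, -10, -14).
T_GS = -(D+L)⁻¹U: row 0 first, T[0,1] = -(-1)/(11) = +0.0909; later rows by forward substitution.
  T[0,:] = [+0.0000  +0.0909  -0.2727  +0.5455]
  T[1,:] = [+0.0000  -0.0091  +0.3273  +0.4455]
  T[2,:] = [+0.0000  -0.0200  +0.1200  +0.4800]
  T[3,:] = [+0.0000  +0.0090  +0.0631  +0.4181]
eigenvalue magnitudes: 0.5057, 0.0760, 0.0760, 0.0000.
ρ = 0.5057; 0.5057 < 1, so it converges for any x₀.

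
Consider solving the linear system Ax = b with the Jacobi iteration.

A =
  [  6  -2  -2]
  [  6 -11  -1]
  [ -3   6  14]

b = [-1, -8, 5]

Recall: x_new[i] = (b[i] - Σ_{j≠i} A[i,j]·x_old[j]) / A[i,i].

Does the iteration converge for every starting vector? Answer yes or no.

Write A = D+L+U with D = diag(6, -11, 14).
Jacobi: T = -D⁻¹(L+U), T[0,2] = -(-2)/(6) = +0.3333; T[0,0] = 0.
  T[0,:] = [+0.0000  +0.3333  +0.3333]
  T[1,:] = [+0.5455  +0.0000  -0.0909]
  T[2,:] = [+0.2143  -0.4286  +0.0000]
eigenvalue magnitudes: 0.6497, 0.3605, 0.3605.
ρ(T) = max|λ| = 0.6497; 0.6497 < 1, so it converges for any x₀.

yes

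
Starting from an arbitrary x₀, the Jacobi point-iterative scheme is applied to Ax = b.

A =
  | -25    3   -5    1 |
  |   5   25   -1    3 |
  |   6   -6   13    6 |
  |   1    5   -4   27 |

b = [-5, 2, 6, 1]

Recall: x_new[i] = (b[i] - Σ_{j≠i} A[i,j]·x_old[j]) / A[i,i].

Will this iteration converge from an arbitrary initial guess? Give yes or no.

yes

A = D + L + U where D = diag(-25, 25, 13, 27).
Jacobi: T = -D⁻¹(L+U), T[2,0] = -(6)/(13) = -0.4615; T[2,2] = 0.
  T[0,:] = [+0.0000  +0.1200  -0.2000  +0.0400]
  T[1,:] = [-0.2000  +0.0000  +0.0400  -0.1200]
  T[2,:] = [-0.4615  +0.4615  +0.0000  -0.4615]
  T[3,:] = [-0.0370  -0.1852  +0.1481  +0.0000]
|λ(T)| sorted: 0.2595, 0.1680, 0.1680, 0.0000.
ρ(T) = max|λ| = 0.2595; 0.2595 < 1 ⇒ converges.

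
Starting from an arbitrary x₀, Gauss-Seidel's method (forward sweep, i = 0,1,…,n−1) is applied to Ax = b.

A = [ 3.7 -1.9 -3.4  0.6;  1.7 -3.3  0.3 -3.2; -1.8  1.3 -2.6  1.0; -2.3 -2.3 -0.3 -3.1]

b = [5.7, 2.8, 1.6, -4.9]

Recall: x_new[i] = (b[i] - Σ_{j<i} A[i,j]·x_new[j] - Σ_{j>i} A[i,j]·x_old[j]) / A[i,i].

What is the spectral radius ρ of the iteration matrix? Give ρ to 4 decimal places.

1.3140

Split A = D + L + U, D = diag(3.7, -3.3, -2.6, -3.1).
Gauss-Seidel: T = -(D+L)⁻¹U, row 0 first, T[0,1] = -(-1.9)/(3.7) = +0.5135; later rows by forward substitution.
  T[0,:] = [+0.0000  +0.5135  +0.9189  -0.1622]
  T[1,:] = [+0.0000  +0.2645  +0.5643  -1.0532]
  T[2,:] = [+0.0000  -0.2232  -0.3540  -0.0297]
  T[3,:] = [+0.0000  -0.5557  -1.0662  +0.9046]
|λ(T)| sorted: 1.3140, 0.5184, 0.0196, 0.0000.
spectral radius ρ = 1.3140; 1.3140 > 1: divergent.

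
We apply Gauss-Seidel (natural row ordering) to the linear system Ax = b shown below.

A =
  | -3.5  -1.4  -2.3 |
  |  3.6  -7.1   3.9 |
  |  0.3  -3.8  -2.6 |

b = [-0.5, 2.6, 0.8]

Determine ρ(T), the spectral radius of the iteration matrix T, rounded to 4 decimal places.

0.5482

Let D = diag(-3.5, -7.1, -2.6); L, U the strict triangles.
T_GS = -(D+L)⁻¹U: row 0 first, T[0,2] = -(-2.3)/(-3.5) = -0.6571; later rows by forward substitution.
  T[0,:] = [+0.0000  -0.4000  -0.6571]
  T[1,:] = [+0.0000  -0.2028  +0.2161]
  T[2,:] = [+0.0000  +0.2503  -0.3917]
|λ(T)| sorted: 0.5482, 0.0462, 0.0000.
ρ = 0.5482; 0.5482 < 1: convergent.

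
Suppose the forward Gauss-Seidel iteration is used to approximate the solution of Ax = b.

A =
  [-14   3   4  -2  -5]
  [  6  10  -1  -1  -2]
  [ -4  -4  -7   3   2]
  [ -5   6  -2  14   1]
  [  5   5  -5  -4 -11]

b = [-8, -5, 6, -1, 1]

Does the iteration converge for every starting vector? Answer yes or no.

yes

A = D + L + U where D = diag(-14, 10, -7, 14, -11).
T_GS = -(D+L)⁻¹U: row 0 first, T[0,2] = -(4)/(-14) = +0.2857; later rows by forward substitution.
  T[0,:] = [+0.0000 +0.2143 +0.2857 -0.1429 -0.3571]
  T[1,:] = [+0.0000 -0.1286 -0.0714 +0.1857 +0.4143]
  T[2,:] = [+0.0000 -0.0490 -0.1224 +0.4041 +0.2531]
  T[3,:] = [+0.0000 +0.1246 +0.1152 -0.0729 -0.3404]
  T[4,:] = [+0.0000 +0.0159 +0.1112 -0.1377 +0.0347]
|eigenvalues of T|: 0.5553, 0.1506, 0.1506, 0.0237, 0.0000.
ρ(T) = max|λ| = 0.5553; 0.5553 < 1, so it converges for any x₀.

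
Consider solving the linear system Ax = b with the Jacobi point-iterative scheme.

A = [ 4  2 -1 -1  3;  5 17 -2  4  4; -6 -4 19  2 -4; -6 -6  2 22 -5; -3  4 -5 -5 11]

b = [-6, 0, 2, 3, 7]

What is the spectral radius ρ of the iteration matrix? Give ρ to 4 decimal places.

Split A = D + L + U, D = diag(4, 17, 19, 22, 11).
T_J = -D⁻¹(L+U): T[1,3] = -(4)/(17) = -0.2353; T[1,1] = 0.
  T[0,:] = [+0.0000  -0.5000  +0.2500  +0.2500  -0.7500]
  T[1,:] = [-0.2941  +0.0000  +0.1176  -0.2353  -0.2353]
  T[2,:] = [+0.3158  +0.2105  +0.0000  -0.1053  +0.2105]
  T[3,:] = [+0.2727  +0.2727  -0.0909  +0.0000  +0.2273]
  T[4,:] = [+0.2727  -0.3636  +0.4545  +0.4545  +0.0000]
eigenvalue magnitudes: 0.8841, 0.5251, 0.5251, 0.1474, 0.1474.
spectral radius ρ = 0.8841; 0.8841 < 1, so it converges for any x₀.

0.8841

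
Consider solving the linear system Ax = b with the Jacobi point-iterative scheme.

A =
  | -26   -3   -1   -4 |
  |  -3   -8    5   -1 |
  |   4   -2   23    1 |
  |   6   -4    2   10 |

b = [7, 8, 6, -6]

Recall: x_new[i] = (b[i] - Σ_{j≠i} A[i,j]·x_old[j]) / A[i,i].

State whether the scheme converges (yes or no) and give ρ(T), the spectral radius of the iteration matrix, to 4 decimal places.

Diagonal D = diag(-26, -8, 23, 10); L, U strict lower/upper.
Jacobi: T = -D⁻¹(L+U), T[2,1] = -(-2)/(23) = +0.0870; T[2,2] = 0.
  T[0,:] = [+0.0000, -0.1154, -0.0385, -0.1538]
  T[1,:] = [-0.3750, +0.0000, +0.6250, -0.1250]
  T[2,:] = [-0.1739, +0.0870, +0.0000, -0.0435]
  T[3,:] = [-0.6000, +0.4000, -0.2000, +0.0000]
|roots of det(T-λI)|: 0.4236, 0.3189, 0.1620, 0.0573.
spectral radius ρ = 0.4236; 0.4236 < 1: convergent.

yes, ρ = 0.4236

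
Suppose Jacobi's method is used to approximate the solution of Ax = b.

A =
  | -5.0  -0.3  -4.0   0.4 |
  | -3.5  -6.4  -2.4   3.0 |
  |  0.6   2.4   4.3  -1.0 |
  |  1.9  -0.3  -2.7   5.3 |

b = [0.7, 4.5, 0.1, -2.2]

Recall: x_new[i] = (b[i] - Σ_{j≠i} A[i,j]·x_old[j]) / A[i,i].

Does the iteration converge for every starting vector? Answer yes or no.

Split A = D + L + U, D = diag(-5, -6.4, 4.3, 5.3).
Jacobi T = -D⁻¹(L+U): T[3,1] = -(-0.3)/(5.3) = +0.0566; T[3,3] = 0.
  T[0,:] = [+0.0000 -0.0600 -0.8000 +0.0800]
  T[1,:] = [-0.5469 +0.0000 -0.3750 +0.4688]
  T[2,:] = [-0.1395 -0.5581 +0.0000 +0.2326]
  T[3,:] = [-0.3585 +0.0566 +0.5094 +0.0000]
|λ(T)| sorted: 0.8709, 0.6639, 0.6639, 0.1493.
ρ = 0.8709; 0.8709 < 1 ⇒ converges.

yes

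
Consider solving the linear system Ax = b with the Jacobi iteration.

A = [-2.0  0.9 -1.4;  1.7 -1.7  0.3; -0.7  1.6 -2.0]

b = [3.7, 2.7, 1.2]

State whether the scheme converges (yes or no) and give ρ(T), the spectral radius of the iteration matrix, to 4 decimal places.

Diagonal D = diag(-2, -1.7, -2); L, U strict lower/upper.
Jacobi: T = -D⁻¹(L+U), T[1,0] = -(1.7)/(-1.7) = +1.0000; T[1,1] = 0.
  T[0,:] = [+0.0000  +0.4500  -0.7000]
  T[1,:] = [+1.0000  +0.0000  +0.1765]
  T[2,:] = [-0.3500  +0.8000  +0.0000]
eigenvalue magnitudes: 1.1590, 0.7121, 0.7121.
ρ = 1.1590; 1.1590 > 1: divergent.

no, ρ = 1.1590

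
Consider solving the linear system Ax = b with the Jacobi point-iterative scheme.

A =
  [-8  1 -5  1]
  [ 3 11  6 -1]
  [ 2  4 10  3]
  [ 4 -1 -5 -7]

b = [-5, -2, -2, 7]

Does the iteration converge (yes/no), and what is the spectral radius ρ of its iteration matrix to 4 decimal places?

yes, ρ = 0.8391

Let D = diag(-8, 11, 10, -7); L, U the strict triangles.
Jacobi T = -D⁻¹(L+U): T[0,3] = -(1)/(-8) = +0.1250; T[0,0] = 0.
  T[0,:] = [+0.0000  +0.1250  -0.6250  +0.1250]
  T[1,:] = [-0.2727  +0.0000  -0.5455  +0.0909]
  T[2,:] = [-0.2000  -0.4000  +0.0000  -0.3000]
  T[3,:] = [+0.5714  -0.1429  -0.7143  +0.0000]
moduli |λ_i(T)| = 0.8391, 0.7018, 0.1610, 0.1610.
ρ(T) = max|λ| = 0.8391; 0.8391 < 1, so it converges for any x₀.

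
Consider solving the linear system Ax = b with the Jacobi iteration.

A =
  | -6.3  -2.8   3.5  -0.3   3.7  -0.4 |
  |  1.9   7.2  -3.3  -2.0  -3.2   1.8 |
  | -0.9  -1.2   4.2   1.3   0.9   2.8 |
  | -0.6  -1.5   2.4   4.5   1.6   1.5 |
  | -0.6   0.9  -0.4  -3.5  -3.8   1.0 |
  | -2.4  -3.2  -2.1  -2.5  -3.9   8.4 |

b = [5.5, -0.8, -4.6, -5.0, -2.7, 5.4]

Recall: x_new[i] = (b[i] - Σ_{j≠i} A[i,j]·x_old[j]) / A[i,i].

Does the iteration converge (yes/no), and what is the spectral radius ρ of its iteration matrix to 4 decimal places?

Let D = diag(-6.3, 7.2, 4.2, 4.5, -3.8, 8.4); L, U the strict triangles.
Jacobi T = -D⁻¹(L+U): T[4,2] = -(-0.4)/(-3.8) = -0.1053; T[4,4] = 0.
  T[0,:] = [+0.0000  -0.4444  +0.5556  -0.0476  +0.5873  -0.0635]
  T[1,:] = [-0.2639  +0.0000  +0.4583  +0.2778  +0.4444  -0.2500]
  T[2,:] = [+0.2143  +0.2857  +0.0000  -0.3095  -0.2143  -0.6667]
  T[3,:] = [+0.1333  +0.3333  -0.5333  +0.0000  -0.3556  -0.3333]
  T[4,:] = [-0.1579  +0.2368  -0.1053  -0.9211  +0.0000  +0.2632]
  T[5,:] = [+0.2857  +0.3810  +0.2500  +0.2976  +0.4643  +0.0000]
moduli |λ_i(T)| = 1.2355, 0.5687, 0.5687, 0.5114, 0.5114, 0.5016.
ρ(T) = max|λ| = 1.2355; 1.2355 > 1 ⇒ diverges.

no, ρ = 1.2355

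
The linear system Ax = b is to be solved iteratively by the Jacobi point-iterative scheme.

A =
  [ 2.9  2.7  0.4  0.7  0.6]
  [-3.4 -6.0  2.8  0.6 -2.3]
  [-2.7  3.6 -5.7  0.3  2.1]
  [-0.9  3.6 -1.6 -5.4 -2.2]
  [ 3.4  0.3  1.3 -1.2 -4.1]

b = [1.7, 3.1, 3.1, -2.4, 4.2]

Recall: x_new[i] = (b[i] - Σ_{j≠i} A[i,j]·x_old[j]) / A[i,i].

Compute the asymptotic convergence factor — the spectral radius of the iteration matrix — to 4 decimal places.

1.1721

Write A = D+L+U with D = diag(2.9, -6, -5.7, -5.4, -4.1).
Jacobi T = -D⁻¹(L+U): T[1,2] = -(2.8)/(-6) = +0.4667; T[1,1] = 0.
  T[0,:] = [+0.0000 -0.9310 -0.1379 -0.2414 -0.2069]
  T[1,:] = [-0.5667 +0.0000 +0.4667 +0.1000 -0.3833]
  T[2,:] = [-0.4737 +0.6316 +0.0000 +0.0526 +0.3684]
  T[3,:] = [-0.1667 +0.6667 -0.2963 +0.0000 -0.4074]
  T[4,:] = [+0.8293 +0.0732 +0.3171 -0.2927 +0.0000]
|roots of det(T-λI)|: 1.1721, 0.8182, 0.8182, 0.4860, 0.3903.
ρ = 1.1721; 1.1721 > 1: divergent.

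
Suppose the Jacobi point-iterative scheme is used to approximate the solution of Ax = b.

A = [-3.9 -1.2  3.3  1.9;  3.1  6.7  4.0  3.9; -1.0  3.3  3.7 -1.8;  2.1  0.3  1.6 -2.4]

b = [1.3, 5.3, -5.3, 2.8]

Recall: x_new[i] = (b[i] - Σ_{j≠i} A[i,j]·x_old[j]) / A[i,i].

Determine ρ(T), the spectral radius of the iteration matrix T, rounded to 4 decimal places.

Write A = D+L+U with D = diag(-3.9, 6.7, 3.7, -2.4).
Jacobi T = -D⁻¹(L+U): T[1,3] = -(3.9)/(6.7) = -0.5821; T[1,1] = 0.
  T[0,:] = [+0.0000 -0.3077 +0.8462 +0.4872]
  T[1,:] = [-0.4627 +0.0000 -0.5970 -0.5821]
  T[2,:] = [+0.2703 -0.8919 +0.0000 +0.4865]
  T[3,:] = [+0.8750 +0.1250 +0.6667 +0.0000]
|eigenvalues of T|: 1.5888, 0.6273, 0.5830, 0.5830.
ρ(T) = max|λ| = 1.5888; 1.5888 > 1 ⇒ diverges.

1.5888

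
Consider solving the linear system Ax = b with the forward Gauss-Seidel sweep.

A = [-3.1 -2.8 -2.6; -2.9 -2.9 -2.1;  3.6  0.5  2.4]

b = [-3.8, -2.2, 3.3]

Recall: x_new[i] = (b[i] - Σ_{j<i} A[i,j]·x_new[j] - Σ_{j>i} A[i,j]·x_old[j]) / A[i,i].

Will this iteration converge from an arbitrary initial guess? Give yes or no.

A = D + L + U where D = diag(-3.1, -2.9, 2.4).
Gauss-Seidel: T = -(D+L)⁻¹U, row 0 first, T[0,2] = -(-2.6)/(-3.1) = -0.8387; later rows by forward substitution.
  T[0,:] = [+0.0000  -0.9032  -0.8387]
  T[1,:] = [+0.0000  +0.9032  +0.1146]
  T[2,:] = [+0.0000  +1.1667  +1.2342]
eigenvalue magnitudes: 1.4700, 0.6674, 0.0000.
spectral radius ρ = 1.4700; 1.4700 > 1: divergent.

no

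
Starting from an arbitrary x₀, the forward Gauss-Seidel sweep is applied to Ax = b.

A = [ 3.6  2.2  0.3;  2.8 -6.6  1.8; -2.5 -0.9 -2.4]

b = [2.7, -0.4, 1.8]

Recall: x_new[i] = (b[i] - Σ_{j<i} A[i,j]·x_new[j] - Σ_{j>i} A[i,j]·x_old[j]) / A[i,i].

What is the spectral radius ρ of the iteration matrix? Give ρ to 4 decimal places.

0.5674

Let D = diag(3.6, -6.6, -2.4); L, U the strict triangles.
T_GS = -(D+L)⁻¹U: row 0 first, T[0,2] = -(0.3)/(3.6) = -0.0833; later rows by forward substitution.
  T[0,:] = [+0.0000 -0.6111 -0.0833]
  T[1,:] = [+0.0000 -0.2593 +0.2374]
  T[2,:] = [+0.0000 +0.7338 -0.0022]
eigenvalue magnitudes: 0.5674, 0.3060, 0.0000.
ρ(T) = max|λ| = 0.5674; 0.5674 < 1: convergent.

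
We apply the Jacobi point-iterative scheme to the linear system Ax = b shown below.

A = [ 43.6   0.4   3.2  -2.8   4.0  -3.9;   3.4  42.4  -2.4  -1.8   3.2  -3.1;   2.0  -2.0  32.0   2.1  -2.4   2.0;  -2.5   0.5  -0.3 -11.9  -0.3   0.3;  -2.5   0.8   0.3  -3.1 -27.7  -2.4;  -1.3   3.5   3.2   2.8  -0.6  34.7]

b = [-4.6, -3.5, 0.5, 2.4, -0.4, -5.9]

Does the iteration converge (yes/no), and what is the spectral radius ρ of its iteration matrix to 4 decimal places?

A = D + L + U where D = diag(43.6, 42.4, 32, -11.9, -27.7, 34.7).
T_J = -D⁻¹(L+U): T[3,5] = -(0.3)/(-11.9) = +0.0252; T[3,3] = 0.
  T[0,:] = [+0.0000 -0.0092 -0.0734 +0.0642 -0.0917 +0.0894]
  T[1,:] = [-0.0802 +0.0000 +0.0566 +0.0425 -0.0755 +0.0731]
  T[2,:] = [-0.0625 +0.0625 +0.0000 -0.0656 +0.0750 -0.0625]
  T[3,:] = [-0.2101 +0.0420 -0.0252 +0.0000 -0.0252 +0.0252]
  T[4,:] = [-0.0903 +0.0289 +0.0108 -0.1119 +0.0000 -0.0866]
  T[5,:] = [+0.0375 -0.1009 -0.0922 -0.0807 +0.0173 +0.0000]
|λ(T)| sorted: 0.1656, 0.1306, 0.1306, 0.1094, 0.1094, 0.0343.
spectral radius ρ = 0.1656; 0.1656 < 1: convergent.

yes, ρ = 0.1656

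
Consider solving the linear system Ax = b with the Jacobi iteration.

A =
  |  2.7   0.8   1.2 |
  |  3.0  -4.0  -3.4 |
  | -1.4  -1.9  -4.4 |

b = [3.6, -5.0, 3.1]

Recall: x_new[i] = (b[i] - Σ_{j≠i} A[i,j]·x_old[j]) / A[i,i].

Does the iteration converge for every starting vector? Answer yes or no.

Write A = D+L+U with D = diag(2.7, -4, -4.4).
Jacobi T = -D⁻¹(L+U): T[1,2] = -(-3.4)/(-4) = -0.8500; T[1,1] = 0.
  T[0,:] = [+0.0000, -0.2963, -0.4444]
  T[1,:] = [+0.7500, +0.0000, -0.8500]
  T[2,:] = [-0.3182, -0.4318, +0.0000]
moduli |λ_i(T)| = 0.6234, 0.3199, 0.3199.
spectral radius ρ = 0.6234; 0.6234 < 1 ⇒ converges.

yes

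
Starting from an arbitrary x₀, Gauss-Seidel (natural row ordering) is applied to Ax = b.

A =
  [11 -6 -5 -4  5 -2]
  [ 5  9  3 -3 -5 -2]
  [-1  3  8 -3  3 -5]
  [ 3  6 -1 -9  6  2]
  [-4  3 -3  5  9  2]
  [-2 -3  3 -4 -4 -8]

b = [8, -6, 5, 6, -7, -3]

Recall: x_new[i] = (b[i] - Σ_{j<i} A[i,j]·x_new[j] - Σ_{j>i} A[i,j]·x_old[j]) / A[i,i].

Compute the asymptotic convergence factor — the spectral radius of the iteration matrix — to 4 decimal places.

1.2056

Let D = diag(11, 9, 8, -9, 9, -8); L, U the strict triangles.
T_GS = -(D+L)⁻¹U: row 0 first, T[0,5] = -(-2)/(11) = +0.1818; later rows by forward substitution.
  T[0,:] = [+0.0000, +0.5455, +0.4545, +0.3636, -0.4545, +0.1818]
  T[1,:] = [+0.0000, -0.3030, -0.5859, +0.1313, +0.8081, +0.1212]
  T[2,:] = [+0.0000, +0.1818, +0.2765, +0.3712, -0.7348, +0.6023]
  T[3,:] = [+0.0000, -0.0404, -0.2698, +0.1675, +1.1355, +0.2967]
  T[4,:] = [+0.0000, +0.4265, +0.6394, +0.1485, -1.3472, -0.1459]
  T[5,:] = [+0.0000, -0.1476, +0.0250, -0.1590, -0.3591, +0.0595]
|roots of det(T-λI)|: 1.2056, 0.3773, 0.2909, 0.2909, 0.0656, 0.0000.
spectral radius ρ = 1.2056; 1.2056 > 1 ⇒ diverges.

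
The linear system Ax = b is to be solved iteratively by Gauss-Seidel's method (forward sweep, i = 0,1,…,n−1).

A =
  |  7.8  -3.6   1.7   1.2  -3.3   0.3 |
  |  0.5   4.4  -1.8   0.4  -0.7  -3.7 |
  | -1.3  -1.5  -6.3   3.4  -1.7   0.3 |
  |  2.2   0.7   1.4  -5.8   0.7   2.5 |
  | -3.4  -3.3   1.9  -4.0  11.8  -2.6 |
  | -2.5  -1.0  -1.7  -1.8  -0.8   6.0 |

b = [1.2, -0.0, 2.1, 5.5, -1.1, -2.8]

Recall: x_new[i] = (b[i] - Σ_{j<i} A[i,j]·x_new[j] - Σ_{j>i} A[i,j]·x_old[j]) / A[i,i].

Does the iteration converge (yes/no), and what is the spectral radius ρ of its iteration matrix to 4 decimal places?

yes, ρ = 0.8550

Split A = D + L + U, D = diag(7.8, 4.4, -6.3, -5.8, 11.8, 6).
T_GS = -(D+L)⁻¹U: row 0 first, T[0,4] = -(-3.3)/(7.8) = +0.4231; later rows by forward substitution.
  T[0,:] = [+0.0000, +0.4615, -0.2179, -0.1538, +0.4231, -0.0385]
  T[1,:] = [+0.0000, -0.0524, +0.4339, -0.0734, +0.1110, +0.8453]
  T[2,:] = [+0.0000, -0.0828, -0.0583, +0.5889, -0.3836, -0.1457]
  T[3,:] = [+0.0000, +0.1488, -0.0444, +0.0749, +0.2020, +0.4833]
  T[4,:] = [+0.0000, +0.1821, +0.0529, -0.1343, +0.2832, +0.6329]
  T[5,:] = [+0.0000, +0.2290, -0.0413, +0.0951, +0.1845, +0.3130]
|roots of det(T-λI)|: 0.8550, 0.3232, 0.2580, 0.2580, 0.0614, 0.0000.
ρ = 0.8550; 0.8550 < 1 ⇒ converges.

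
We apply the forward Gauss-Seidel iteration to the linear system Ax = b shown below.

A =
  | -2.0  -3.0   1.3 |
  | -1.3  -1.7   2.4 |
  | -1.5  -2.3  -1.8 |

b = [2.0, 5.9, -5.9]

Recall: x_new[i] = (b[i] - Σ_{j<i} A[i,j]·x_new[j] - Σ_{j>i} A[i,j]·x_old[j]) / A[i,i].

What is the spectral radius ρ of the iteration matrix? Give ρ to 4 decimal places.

Write A = D+L+U with D = diag(-2, -1.7, -1.8).
GS T = -(D+L)⁻¹U: row 0 first, T[0,2] = -(1.3)/(-2) = +0.6500; later rows by forward substitution.
  T[0,:] = [+0.0000, -1.5000, +0.6500]
  T[1,:] = [+0.0000, +1.1471, +0.9147]
  T[2,:] = [+0.0000, -0.2157, -1.7105]
|roots of det(T-λI)|: 1.6397, 1.0763, 0.0000.
ρ = 1.6397; 1.6397 > 1, so it fails to converge.

1.6397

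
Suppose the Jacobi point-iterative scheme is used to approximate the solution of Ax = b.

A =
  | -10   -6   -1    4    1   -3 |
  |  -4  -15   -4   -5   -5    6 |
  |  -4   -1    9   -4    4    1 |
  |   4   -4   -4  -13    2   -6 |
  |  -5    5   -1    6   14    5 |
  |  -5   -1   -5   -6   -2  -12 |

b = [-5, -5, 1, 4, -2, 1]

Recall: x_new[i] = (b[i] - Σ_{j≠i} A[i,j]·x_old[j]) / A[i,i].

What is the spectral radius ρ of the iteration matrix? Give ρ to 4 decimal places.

1.1934

A = D + L + U where D = diag(-10, -15, 9, -13, 14, -12).
Jacobi T = -D⁻¹(L+U): T[1,3] = -(-5)/(-15) = -0.3333; T[1,1] = 0.
  T[0,:] = [+0.0000  -0.6000  -0.1000  +0.4000  +0.1000  -0.3000]
  T[1,:] = [-0.2667  +0.0000  -0.2667  -0.3333  -0.3333  +0.4000]
  T[2,:] = [+0.4444  +0.1111  +0.0000  +0.4444  -0.4444  -0.1111]
  T[3,:] = [+0.3077  -0.3077  -0.3077  +0.0000  +0.1538  -0.4615]
  T[4,:] = [+0.3571  -0.3571  +0.0714  -0.4286  +0.0000  -0.3571]
  T[5,:] = [-0.4167  -0.0833  -0.4167  -0.5000  -0.1667  +0.0000]
|eigenvalues of T|: 1.1934, 0.6559, 0.5521, 0.5521, 0.3550, 0.3550.
ρ = 1.1934; 1.1934 > 1, so it fails to converge.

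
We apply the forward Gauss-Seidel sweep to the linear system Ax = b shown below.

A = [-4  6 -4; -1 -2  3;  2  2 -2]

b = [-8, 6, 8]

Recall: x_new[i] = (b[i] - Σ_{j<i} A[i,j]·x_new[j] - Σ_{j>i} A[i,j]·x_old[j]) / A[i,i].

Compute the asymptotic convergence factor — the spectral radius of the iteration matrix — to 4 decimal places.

1.6302

Write A = D+L+U with D = diag(-4, -2, -2).
Gauss-Seidel: T = -(D+L)⁻¹U, row 0 first, T[0,2] = -(-4)/(-4) = -1.0000; later rows by forward substitution.
  T[0,:] = [+0.0000  +1.5000  -1.0000]
  T[1,:] = [+0.0000  -0.7500  +2.0000]
  T[2,:] = [+0.0000  +0.7500  +1.0000]
|λ(T)| sorted: 1.6302, 1.3802, 0.0000.
spectral radius ρ = 1.6302; 1.6302 > 1 ⇒ diverges.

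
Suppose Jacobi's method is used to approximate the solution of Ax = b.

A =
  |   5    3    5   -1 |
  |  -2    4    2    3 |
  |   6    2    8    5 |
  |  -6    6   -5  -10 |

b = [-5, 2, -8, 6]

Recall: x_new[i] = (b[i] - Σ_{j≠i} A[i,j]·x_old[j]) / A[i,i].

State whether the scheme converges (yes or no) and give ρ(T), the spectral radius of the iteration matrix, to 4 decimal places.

Write A = D+L+U with D = diag(5, 4, 8, -10).
Jacobi: T = -D⁻¹(L+U), T[0,2] = -(5)/(5) = -1.0000; T[0,0] = 0.
  T[0,:] = [+0.0000  -0.6000  -1.0000  +0.2000]
  T[1,:] = [+0.5000  +0.0000  -0.5000  -0.7500]
  T[2,:] = [-0.7500  -0.2500  +0.0000  -0.6250]
  T[3,:] = [-0.6000  +0.6000  -0.5000  +0.0000]
|roots of det(T-λI)|: 1.2153, 0.9693, 0.9597, 0.9597.
spectral radius ρ = 1.2153; 1.2153 > 1: divergent.

no, ρ = 1.2153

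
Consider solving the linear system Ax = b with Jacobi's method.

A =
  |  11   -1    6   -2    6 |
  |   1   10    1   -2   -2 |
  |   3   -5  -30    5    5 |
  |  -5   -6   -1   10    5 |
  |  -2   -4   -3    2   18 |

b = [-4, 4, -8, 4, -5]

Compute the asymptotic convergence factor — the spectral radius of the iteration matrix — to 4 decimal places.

0.6867

Let D = diag(11, 10, -30, 10, 18); L, U the strict triangles.
T_J = -D⁻¹(L+U): T[0,2] = -(6)/(11) = -0.5455; T[0,0] = 0.
  T[0,:] = [+0.0000  +0.0909  -0.5455  +0.1818  -0.5455]
  T[1,:] = [-0.1000  +0.0000  -0.1000  +0.2000  +0.2000]
  T[2,:] = [+0.1000  -0.1667  +0.0000  +0.1667  +0.1667]
  T[3,:] = [+0.5000  +0.6000  +0.1000  +0.0000  -0.5000]
  T[4,:] = [+0.1111  +0.2222  +0.1667  -0.1111  +0.0000]
moduli |λ_i(T)| = 0.6867, 0.3014, 0.2863, 0.2863, 0.0856.
ρ = 0.6867; 0.6867 < 1, so it converges for any x₀.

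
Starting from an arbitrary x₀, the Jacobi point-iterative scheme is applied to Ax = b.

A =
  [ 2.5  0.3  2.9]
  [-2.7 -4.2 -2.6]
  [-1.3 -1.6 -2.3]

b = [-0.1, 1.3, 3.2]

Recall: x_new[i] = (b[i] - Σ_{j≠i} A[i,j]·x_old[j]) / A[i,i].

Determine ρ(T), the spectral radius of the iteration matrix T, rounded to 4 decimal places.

Split A = D + L + U, D = diag(2.5, -4.2, -2.3).
Jacobi T = -D⁻¹(L+U): T[1,2] = -(-2.6)/(-4.2) = -0.6190; T[1,1] = 0.
  T[0,:] = [+0.0000 -0.1200 -1.1600]
  T[1,:] = [-0.6429 +0.0000 -0.6190]
  T[2,:] = [-0.5652 -0.6957 +0.0000]
|λ(T)| sorted: 1.2673, 0.6652, 0.6652.
ρ(T) = max|λ| = 1.2673; 1.2673 > 1, so it fails to converge.

1.2673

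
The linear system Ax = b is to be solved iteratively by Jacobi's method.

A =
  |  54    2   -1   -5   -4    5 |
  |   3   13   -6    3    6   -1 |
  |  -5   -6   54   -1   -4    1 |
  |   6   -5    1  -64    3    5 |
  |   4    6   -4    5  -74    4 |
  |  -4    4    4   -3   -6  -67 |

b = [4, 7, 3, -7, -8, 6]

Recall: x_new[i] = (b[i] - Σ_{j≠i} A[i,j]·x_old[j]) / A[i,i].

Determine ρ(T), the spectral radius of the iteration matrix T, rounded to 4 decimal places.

0.2364

Diagonal D = diag(54, 13, 54, -64, -74, -67); L, U strict lower/upper.
Jacobi: T = -D⁻¹(L+U), T[3,2] = -(1)/(-64) = +0.0156; T[3,3] = 0.
  T[0,:] = [+0.0000 -0.0370 +0.0185 +0.0926 +0.0741 -0.0926]
  T[1,:] = [-0.2308 +0.0000 +0.4615 -0.2308 -0.4615 +0.0769]
  T[2,:] = [+0.0926 +0.1111 +0.0000 +0.0185 +0.0741 -0.0185]
  T[3,:] = [+0.0938 -0.0781 +0.0156 +0.0000 +0.0469 +0.0781]
  T[4,:] = [+0.0541 +0.0811 -0.0541 +0.0676 +0.0000 +0.0541]
  T[5,:] = [-0.0597 +0.0597 +0.0597 -0.0448 -0.0896 +0.0000]
|λ(T)| sorted: 0.2364, 0.1633, 0.1633, 0.1263, 0.0883, 0.0144.
ρ = 0.2364; 0.2364 < 1, so it converges for any x₀.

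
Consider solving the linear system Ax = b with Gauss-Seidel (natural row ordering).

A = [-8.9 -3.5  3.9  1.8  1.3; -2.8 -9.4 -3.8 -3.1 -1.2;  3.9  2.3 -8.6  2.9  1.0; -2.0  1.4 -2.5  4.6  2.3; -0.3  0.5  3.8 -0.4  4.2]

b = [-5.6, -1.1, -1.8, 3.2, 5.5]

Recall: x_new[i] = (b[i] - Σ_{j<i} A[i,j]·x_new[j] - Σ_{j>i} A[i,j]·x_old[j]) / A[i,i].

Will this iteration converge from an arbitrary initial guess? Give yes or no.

yes

Diagonal D = diag(-8.9, -9.4, -8.6, 4.6, 4.2); L, U strict lower/upper.
Gauss-Seidel: T = -(D+L)⁻¹U, row 0 first, T[0,3] = -(1.8)/(-8.9) = +0.2022; later rows by forward substitution.
  T[0,:] = [+0.0000 -0.3933 +0.4382 +0.2022 +0.1461]
  T[1,:] = [+0.0000 +0.1171 -0.5348 -0.3900 -0.1712]
  T[2,:] = [+0.0000 -0.1470 +0.0557 +0.3246 +0.1367]
  T[3,:] = [+0.0000 -0.2865 +0.3836 +0.3831 -0.3101]
  T[4,:] = [+0.0000 +0.0637 +0.0811 -0.1963 -0.1224]
eigenvalue magnitudes: 0.8778, 0.3798, 0.1147, 0.0501, 0.0000.
ρ(T) = max|λ| = 0.8778; 0.8778 < 1: convergent.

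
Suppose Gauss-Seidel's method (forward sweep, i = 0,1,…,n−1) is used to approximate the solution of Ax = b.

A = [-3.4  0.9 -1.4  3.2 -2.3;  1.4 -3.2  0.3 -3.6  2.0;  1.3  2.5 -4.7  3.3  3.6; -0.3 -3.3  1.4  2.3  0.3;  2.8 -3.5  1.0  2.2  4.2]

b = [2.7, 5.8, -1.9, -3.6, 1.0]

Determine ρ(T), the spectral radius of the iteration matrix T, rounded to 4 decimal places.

1.2509

Split A = D + L + U, D = diag(-3.4, -3.2, -4.7, 2.3, 4.2).
Gauss-Seidel: T = -(D+L)⁻¹U, row 0 first, T[0,1] = -(0.9)/(-3.4) = +0.2647; later rows by forward substitution.
  T[0,:] = [+0.0000 +0.2647 -0.4118 +0.9412 -0.6765]
  T[1,:] = [+0.0000 +0.1158 -0.0864 -0.7132 +0.3290]
  T[2,:] = [+0.0000 +0.1348 -0.1598 +0.5831 +0.7539]
  T[3,:] = [+0.0000 +0.1186 -0.0804 -1.2555 -0.2054]
  T[4,:] = [+0.0000 -0.1742 +0.2827 -0.7030 +0.6533]
moduli |λ_i(T)| = 1.2509, 0.8553, 0.2448, 0.0058, 0.0000.
ρ(T) = max|λ| = 1.2509; 1.2509 > 1, so it fails to converge.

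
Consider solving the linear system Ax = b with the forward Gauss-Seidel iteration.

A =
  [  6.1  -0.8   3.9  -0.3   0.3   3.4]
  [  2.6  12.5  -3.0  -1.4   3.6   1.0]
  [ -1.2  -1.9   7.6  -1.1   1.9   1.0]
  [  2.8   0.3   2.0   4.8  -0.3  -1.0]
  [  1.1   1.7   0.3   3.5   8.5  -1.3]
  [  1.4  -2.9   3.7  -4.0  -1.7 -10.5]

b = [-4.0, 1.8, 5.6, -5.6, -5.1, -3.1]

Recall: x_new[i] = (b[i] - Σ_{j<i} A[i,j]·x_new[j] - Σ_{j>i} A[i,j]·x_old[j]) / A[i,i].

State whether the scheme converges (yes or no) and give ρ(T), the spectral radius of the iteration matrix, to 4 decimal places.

Diagonal D = diag(6.1, 12.5, 7.6, 4.8, 8.5, -10.5); L, U strict lower/upper.
GS T = -(D+L)⁻¹U: row 0 first, T[0,1] = -(-0.8)/(6.1) = +0.1311; later rows by forward substitution.
  T[0,:] = [+0.0000, +0.1311, -0.6393, +0.0492, -0.0492, -0.5574]
  T[1,:] = [+0.0000, -0.0273, +0.3730, +0.1018, -0.2778, +0.0359]
  T[2,:] = [+0.0000, +0.0139, -0.0077, +0.1779, -0.3272, -0.2106]
  T[3,:] = [+0.0000, -0.0806, +0.3528, -0.1092, +0.2449, +0.6190]
  T[4,:] = [+0.0000, +0.0212, -0.1369, +0.0120, -0.0274, -0.0296]
  T[5,:] = [+0.0000, +0.0572, -0.3032, +0.0808, -0.1340, -0.3895]
|eigenvalues of T|: 0.7568, 0.1505, 0.0955, 0.0592, 0.0090, 0.0000.
spectral radius ρ = 0.7568; 0.7568 < 1: convergent.

yes, ρ = 0.7568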